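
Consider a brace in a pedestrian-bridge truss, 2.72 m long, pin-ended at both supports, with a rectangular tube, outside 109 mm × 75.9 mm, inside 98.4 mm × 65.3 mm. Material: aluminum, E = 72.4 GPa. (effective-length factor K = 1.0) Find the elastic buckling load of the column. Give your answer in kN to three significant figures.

P_cr ≈ 163 kN

Weak-axis I_min = (h_o·b_o³ − h_i·b_i³)/12 with b_o = 75.9, b_i = 65.30 mm (shorter outer/inner sides).
I_min = (109×75.9³ − 98.40×65.30³)/12 = 1.688×10^6 mm⁴
I = 1.688×10^6 mm⁴ = 1.688×10^-6 m⁴
Effective length L_e = K·L = 1 × 2.72 = 2.720 m
P_cr = π²EI / L_e² = π² × 72.4×10⁹ × 1.688×10^-6 / 2.720² = 1.631×10^5 N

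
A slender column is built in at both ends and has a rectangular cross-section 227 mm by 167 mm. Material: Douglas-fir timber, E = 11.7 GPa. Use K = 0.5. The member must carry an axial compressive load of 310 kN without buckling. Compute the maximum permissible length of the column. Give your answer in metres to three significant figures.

Buckling occurs about the weak axis: I_min = h·b³/12 with b = 167 mm (the shorter side).
I_min = 227×167³/12 = 8.810×10^7 mm⁴
I = 8.810×10^-5 m⁴
At the buckling limit P_cr = P = 3.100×10^5 N
From P_cr = π²EI/(K·L)²:  L = (1/K)·√(π²EI/P_cr) = (1/0.5)·√(π²×1.17×10^10×8.810×10^-5/3.100×10^5)
L = 11.5 m

L_max ≈ 11.5 m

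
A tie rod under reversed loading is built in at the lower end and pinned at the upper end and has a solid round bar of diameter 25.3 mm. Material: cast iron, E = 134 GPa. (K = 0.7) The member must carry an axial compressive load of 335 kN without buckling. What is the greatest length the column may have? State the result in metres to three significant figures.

L_max ≈ 0.403 m

I = πd⁴/64 = π×25.3⁴/64 = 2.011×10^4 mm⁴
I = 2.011×10^-8 m⁴
At the buckling limit P_cr = P = 3.350×10^5 N
From P_cr = π²EI/(K·L)²:  L = (1/K)·√(π²EI/P_cr) = (1/0.7)·√(π²×1.34×10^11×2.011×10^-8/3.350×10^5)
L = 0.403 m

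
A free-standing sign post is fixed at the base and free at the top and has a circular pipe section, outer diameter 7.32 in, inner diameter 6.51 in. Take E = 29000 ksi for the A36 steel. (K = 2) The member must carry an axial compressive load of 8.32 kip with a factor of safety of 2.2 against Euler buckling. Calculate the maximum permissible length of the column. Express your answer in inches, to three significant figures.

L_max ≈ 454 in

d_o = 7.32 in, d_i = 6.51 in
I = π(d_o⁴ − d_i⁴)/64 = π(7.32⁴ − 6.510⁴)/64 = 52.77 in⁴
Required critical load P_cr = n·P = 2.2 × 8.32 = 18.30 kip = 1.830×10^4 lb
From P_cr = π²EI/(K·L)²:  L = (1/K)·√(π²EI/P_cr) = (1/2)·√(π²×2.90×10^7×52.77/1.830×10^4)
L = 454 in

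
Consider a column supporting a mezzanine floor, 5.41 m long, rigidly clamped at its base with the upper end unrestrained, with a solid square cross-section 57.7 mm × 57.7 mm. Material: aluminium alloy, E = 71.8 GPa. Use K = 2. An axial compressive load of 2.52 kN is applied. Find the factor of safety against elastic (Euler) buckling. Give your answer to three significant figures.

I = a⁴/12 = 57.7⁴/12 = 9.237×10^5 mm⁴
I = 9.237×10^5 mm⁴ = 9.237×10^-7 m⁴
Effective length L_e = K·L = 2 × 5.41 = 10.82 m
P_cr = π²EI / L_e² = π² × 71.8×10⁹ × 9.237×10^-7 / 10.82² = 5.591×10^3 N
Factor of safety n = P_cr / P = 5.5910 / 2.52 = 2.22

n ≈ 2.22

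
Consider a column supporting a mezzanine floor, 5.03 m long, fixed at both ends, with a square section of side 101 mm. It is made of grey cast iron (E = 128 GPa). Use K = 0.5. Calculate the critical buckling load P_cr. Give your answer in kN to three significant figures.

I = a⁴/12 = 101⁴/12 = 8.672×10^6 mm⁴
I = 8.672×10^6 mm⁴ = 8.672×10^-6 m⁴
Effective length L_e = K·L = 0.5 × 5.03 = 2.515 m
P_cr = π²EI / L_e² = π² × 128×10⁹ × 8.672×10^-6 / 2.515² = 1.732×10^6 N

P_cr ≈ 1730 kN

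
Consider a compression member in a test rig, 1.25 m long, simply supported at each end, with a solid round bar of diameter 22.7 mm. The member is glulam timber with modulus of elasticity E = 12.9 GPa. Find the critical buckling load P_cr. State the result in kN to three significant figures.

P_cr ≈ 1.06 kN

I = πd⁴/64 = π×22.7⁴/64 = 1.303×10^4 mm⁴
I = 1.303×10^4 mm⁴ = 1.303×10^-8 m⁴
Effective length L_e = K·L = 1 × 1.25 = 1.250 m
P_cr = π²EI / L_e² = π² × 12.9×10⁹ × 1.303×10^-8 / 1.250² = 1.062×10^3 N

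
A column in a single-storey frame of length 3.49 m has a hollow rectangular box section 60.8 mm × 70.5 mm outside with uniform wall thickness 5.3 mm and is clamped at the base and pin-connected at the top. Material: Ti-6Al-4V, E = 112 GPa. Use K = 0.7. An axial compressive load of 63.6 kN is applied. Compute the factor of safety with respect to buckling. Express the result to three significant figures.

n ≈ 2.01

Inner dimensions: h_i = 70.5 − 2×5.3 = 59.90 mm, b_i = 60.8 − 2×5.3 = 50.20 mm
Weak-axis I_min = (h_o·b_o³ − h_i·b_i³)/12 with b_o = 60.8, b_i = 50.20 mm (shorter outer/inner sides).
I_min = (70.5×60.8³ − 59.90×50.20³)/12 = 6.890×10^5 mm⁴
I = 6.890×10^5 mm⁴ = 6.890×10^-7 m⁴
Effective length L_e = K·L = 0.7 × 3.49 = 2.443 m
P_cr = π²EI / L_e² = π² × 112×10⁹ × 6.890×10^-7 / 2.443² = 1.276×10^5 N
Factor of safety n = P_cr / P = 127.60 / 63.6 = 2.01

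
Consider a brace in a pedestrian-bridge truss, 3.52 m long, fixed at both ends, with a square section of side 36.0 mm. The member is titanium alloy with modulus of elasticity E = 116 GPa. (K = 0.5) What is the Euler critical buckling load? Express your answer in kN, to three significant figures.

I = a⁴/12 = 36.0⁴/12 = 1.400×10^5 mm⁴
I = 1.400×10^5 mm⁴ = 1.400×10^-7 m⁴
Effective length L_e = K·L = 0.5 × 3.52 = 1.760 m
P_cr = π²EI / L_e² = π² × 116×10⁹ × 1.400×10^-7 / 1.760² = 5.173×10^4 N

P_cr ≈ 51.7 kN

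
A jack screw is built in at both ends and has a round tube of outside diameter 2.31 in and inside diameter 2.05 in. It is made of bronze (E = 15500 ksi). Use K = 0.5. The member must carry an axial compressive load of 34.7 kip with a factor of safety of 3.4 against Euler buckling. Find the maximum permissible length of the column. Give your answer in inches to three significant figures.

L_max ≈ 52.5 in

d_o = 2.31 in, d_i = 2.05 in
I = π(d_o⁴ − d_i⁴)/64 = π(2.31⁴ − 2.050⁴)/64 = 0.5308 in⁴
Required critical load P_cr = n·P = 3.4 × 34.7 = 118.0 kip = 1.180×10^5 lb
From P_cr = π²EI/(K·L)²:  L = (1/K)·√(π²EI/P_cr) = (1/0.5)·√(π²×1.55×10^7×0.5308/1.180×10^5)
L = 52.5 in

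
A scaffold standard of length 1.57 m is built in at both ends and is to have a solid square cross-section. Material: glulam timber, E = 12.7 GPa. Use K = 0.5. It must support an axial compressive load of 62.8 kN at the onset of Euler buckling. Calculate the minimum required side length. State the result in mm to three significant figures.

a ≈ 43.9 mm

L_e = K·L = 0.5 × 1.57 = 0.7850 m
Required I = P_cr·L_e²/(π²E) = 6.280×10^4 × 0.7850² / (π² × 1.27×10^10) = 3.087×10^-7 m⁴
I_req = 3.087×10^5 mm⁴
Solid square: I = a⁴/12  ⇒  a = (12I)^(1/4) = (12×3.087×10^5)^(1/4) = 43.9 mm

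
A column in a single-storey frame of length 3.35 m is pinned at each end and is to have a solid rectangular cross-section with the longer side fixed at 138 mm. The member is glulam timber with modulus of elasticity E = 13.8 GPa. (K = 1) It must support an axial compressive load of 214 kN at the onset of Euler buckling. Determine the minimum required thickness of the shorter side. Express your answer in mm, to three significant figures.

b ≈ 115 mm

L_e = K·L = 1 × 3.35 = 3.350 m
Required I = P_cr·L_e²/(π²E) = 2.140×10^5 × 3.350² / (π² × 1.38×10^10) = 1.763×10^-5 m⁴
I_req = 1.763×10^7 mm⁴
Rectangle, weak axis: I_min = h·b³/12 with h = 138 mm fixed  ⇒  b = (12I/h)^(1/3) = 115 mm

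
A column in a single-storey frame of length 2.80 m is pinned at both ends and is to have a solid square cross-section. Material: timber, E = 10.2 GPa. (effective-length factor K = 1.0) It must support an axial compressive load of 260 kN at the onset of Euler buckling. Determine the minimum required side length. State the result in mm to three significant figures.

L_e = K·L = 1 × 2.80 = 2.800 m
Required I = P_cr·L_e²/(π²E) = 2.600×10^5 × 2.800² / (π² × 1.02×10^10) = 2.025×10^-5 m⁴
I_req = 2.025×10^7 mm⁴
Solid square: I = a⁴/12  ⇒  a = (12I)^(1/4) = (12×2.025×10^7)^(1/4) = 125 mm

a ≈ 125 mm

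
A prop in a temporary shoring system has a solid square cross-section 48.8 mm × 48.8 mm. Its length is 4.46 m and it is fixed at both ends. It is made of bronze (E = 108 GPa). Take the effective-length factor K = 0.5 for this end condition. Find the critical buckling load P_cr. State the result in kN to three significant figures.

P_cr ≈ 101 kN

I = a⁴/12 = 48.8⁴/12 = 4.726×10^5 mm⁴
I = 4.726×10^5 mm⁴ = 4.726×10^-7 m⁴
Effective length L_e = K·L = 0.5 × 4.46 = 2.230 m
P_cr = π²EI / L_e² = π² × 108×10⁹ × 4.726×10^-7 / 2.230² = 1.013×10^5 N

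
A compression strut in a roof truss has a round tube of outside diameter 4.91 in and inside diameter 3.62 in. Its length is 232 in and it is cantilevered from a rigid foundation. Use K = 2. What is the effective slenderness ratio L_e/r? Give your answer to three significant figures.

d_o = 4.91 in, d_i = 3.62 in
I = π(d_o⁴ − d_i⁴)/64 = π(4.91⁴ − 3.620⁴)/64 = 20.10 in⁴
A = 8.642 in²;  r_min = √(I/A) = √(20.10/8.642) = 1.525 in
L_e = K·L = 2 × 232 = 464.0 in
λ = L_e / r_min = 464.00 / 1.525 = 304

λ ≈ 304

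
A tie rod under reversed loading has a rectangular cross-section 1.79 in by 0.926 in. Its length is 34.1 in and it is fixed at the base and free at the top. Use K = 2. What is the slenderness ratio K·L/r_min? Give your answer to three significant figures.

Buckling occurs about the weak axis: I_min = h·b³/12 with b = 0.926 in (the shorter side).
I_min = 1.79×0.926³/12 = 0.1184 in⁴
A = 1.658 in²;  r_min = √(I/A) = √(0.1184/1.658) = 0.2673 in
L_e = K·L = 2 × 34.1 = 68.20 in
λ = L_e / r_min = 68.200 / 0.2673 = 255

λ ≈ 255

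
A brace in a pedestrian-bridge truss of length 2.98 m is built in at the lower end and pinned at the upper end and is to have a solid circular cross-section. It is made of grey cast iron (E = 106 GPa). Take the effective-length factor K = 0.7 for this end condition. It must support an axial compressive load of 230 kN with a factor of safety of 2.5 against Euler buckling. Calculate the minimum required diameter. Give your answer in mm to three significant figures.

Required P_cr = n·P = 2.5 × 230 = 575.0 kN
L_e = K·L = 0.7 × 2.98 = 2.086 m
Required I = P_cr·L_e²/(π²E) = 5.750×10^5 × 2.086² / (π² × 1.06×10^11) = 2.392×10^-6 m⁴
I_req = 2.392×10^6 mm⁴
Solid circle: I = πd⁴/64  ⇒  d = (64I/π)^(1/4) = (64×2.392×10^6/π)^(1/4) = 83.5 mm

d ≈ 83.5 mm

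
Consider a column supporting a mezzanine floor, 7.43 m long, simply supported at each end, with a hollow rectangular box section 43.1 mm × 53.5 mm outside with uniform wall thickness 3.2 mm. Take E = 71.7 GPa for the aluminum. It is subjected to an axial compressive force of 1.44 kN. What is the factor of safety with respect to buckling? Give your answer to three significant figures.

n ≈ 1.45

Inner dimensions: h_i = 53.5 − 2×3.2 = 47.10 mm, b_i = 43.1 − 2×3.2 = 36.70 mm
Weak-axis I_min = (h_o·b_o³ − h_i·b_i³)/12 with b_o = 43.1, b_i = 36.70 mm (shorter outer/inner sides).
I_min = (53.5×43.1³ − 47.10×36.70³)/12 = 1.629×10^5 mm⁴
I = 1.629×10^5 mm⁴ = 1.629×10^-7 m⁴
Effective length L_e = K·L = 1 × 7.43 = 7.430 m
P_cr = π²EI / L_e² = π² × 71.7×10⁹ × 1.629×10^-7 / 7.430² = 2.089×10^3 N
Factor of safety n = P_cr / P = 2.0886 / 1.44 = 1.45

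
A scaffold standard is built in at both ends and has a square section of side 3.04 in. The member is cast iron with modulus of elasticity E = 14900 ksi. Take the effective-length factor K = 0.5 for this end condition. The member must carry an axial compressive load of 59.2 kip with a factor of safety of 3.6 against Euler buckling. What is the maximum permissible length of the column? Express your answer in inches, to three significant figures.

L_max ≈ 140 in

I = a⁴/12 = 3.04⁴/12 = 7.117 in⁴
Required critical load P_cr = n·P = 3.6 × 59.2 = 213.1 kip = 2.131×10^5 lb
From P_cr = π²EI/(K·L)²:  L = (1/K)·√(π²EI/P_cr) = (1/0.5)·√(π²×1.49×10^7×7.117/2.131×10^5)
L = 140 in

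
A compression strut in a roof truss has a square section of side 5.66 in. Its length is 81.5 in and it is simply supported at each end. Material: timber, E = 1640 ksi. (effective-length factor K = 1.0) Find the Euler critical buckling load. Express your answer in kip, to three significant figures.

P_cr ≈ 208 kip

I = a⁴/12 = 5.66⁴/12 = 85.52 in⁴
Effective length L_e = K·L = 1 × 81.5 = 81.50 in
P_cr = π²EI / L_e² = π² × 1640×10³ × 85.52 / 81.50² = 2.084×10^5 lb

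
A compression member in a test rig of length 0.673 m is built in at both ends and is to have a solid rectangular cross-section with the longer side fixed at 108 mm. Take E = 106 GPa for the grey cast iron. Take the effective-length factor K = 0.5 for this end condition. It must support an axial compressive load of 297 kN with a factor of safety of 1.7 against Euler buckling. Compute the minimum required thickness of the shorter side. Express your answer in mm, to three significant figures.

Required P_cr = n·P = 1.7 × 297 = 504.9 kN
L_e = K·L = 0.5 × 0.673 = 0.3365 m
Required I = P_cr·L_e²/(π²E) = 5.049×10^5 × 0.3365² / (π² × 1.06×10^11) = 5.465×10^-8 m⁴
I_req = 5.465×10^4 mm⁴
Rectangle, weak axis: I_min = h·b³/12 with h = 108 mm fixed  ⇒  b = (12I/h)^(1/3) = 18.2 mm

b ≈ 18.2 mm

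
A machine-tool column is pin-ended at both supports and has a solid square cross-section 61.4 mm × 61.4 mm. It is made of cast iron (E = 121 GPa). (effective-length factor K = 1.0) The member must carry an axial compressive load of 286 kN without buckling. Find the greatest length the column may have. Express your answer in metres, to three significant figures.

I = a⁴/12 = 61.4⁴/12 = 1.184×10^6 mm⁴
I = 1.184×10^-6 m⁴
At the buckling limit P_cr = P = 2.860×10^5 N
From P_cr = π²EI/(K·L)²:  L = (1/K)·√(π²EI/P_cr) = (1/1)·√(π²×1.21×10^11×1.184×10^-6/2.860×10^5)
L = 2.22 m

L_max ≈ 2.22 m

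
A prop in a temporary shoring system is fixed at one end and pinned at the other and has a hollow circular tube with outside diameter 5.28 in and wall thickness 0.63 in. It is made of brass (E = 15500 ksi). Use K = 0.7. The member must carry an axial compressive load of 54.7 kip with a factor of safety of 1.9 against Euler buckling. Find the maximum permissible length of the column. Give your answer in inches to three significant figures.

Inner diameter d_i = 5.28 − 2×0.63 = 4.020 in
I = π(d_o⁴ − d_i⁴)/64 = π(5.28⁴ − 4.020⁴)/64 = 25.33 in⁴
Required critical load P_cr = n·P = 1.9 × 54.7 = 103.9 kip = 1.039×10^5 lb
From P_cr = π²EI/(K·L)²:  L = (1/K)·√(π²EI/P_cr) = (1/0.7)·√(π²×1.55×10^7×25.33/1.039×10^5)
L = 276 in

L_max ≈ 276 in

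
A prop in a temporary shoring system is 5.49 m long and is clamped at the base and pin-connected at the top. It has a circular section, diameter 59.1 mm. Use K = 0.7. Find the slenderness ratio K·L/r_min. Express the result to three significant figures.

λ ≈ 260

I = πd⁴/64 = π×59.1⁴/64 = 5.989×10^5 mm⁴
A = 2.743×10^3 mm²;  r_min = √(I/A) = √(5.989×10^5/2.743×10^3) = 14.78 mm
L_e = K·L = 0.7 × 5.49 m = 3.843 m = 3843.0 mm
λ = L_e / r_min = 3843.0 / 14.78 = 260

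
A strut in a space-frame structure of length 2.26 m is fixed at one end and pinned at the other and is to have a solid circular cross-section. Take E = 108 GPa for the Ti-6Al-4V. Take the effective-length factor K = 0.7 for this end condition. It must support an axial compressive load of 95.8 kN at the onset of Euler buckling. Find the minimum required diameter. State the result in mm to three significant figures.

d ≈ 46.3 mm

L_e = K·L = 0.7 × 2.26 = 1.582 m
Required I = P_cr·L_e²/(π²E) = 9.580×10^4 × 1.582² / (π² × 1.08×10^11) = 2.249×10^-7 m⁴
I_req = 2.249×10^5 mm⁴
Solid circle: I = πd⁴/64  ⇒  d = (64I/π)^(1/4) = (64×2.249×10^5/π)^(1/4) = 46.3 mm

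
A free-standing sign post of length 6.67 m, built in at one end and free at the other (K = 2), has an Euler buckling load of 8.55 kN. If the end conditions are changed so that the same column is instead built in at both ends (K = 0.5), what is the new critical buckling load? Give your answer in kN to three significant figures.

P_cr ∝ 1/K², so P_cr,new = P_cr,old × (K_old/K_new)² = 8.55 × (2/0.5)²
= 8.55 × 16.00 = 137 kN

P_cr ≈ 137 kN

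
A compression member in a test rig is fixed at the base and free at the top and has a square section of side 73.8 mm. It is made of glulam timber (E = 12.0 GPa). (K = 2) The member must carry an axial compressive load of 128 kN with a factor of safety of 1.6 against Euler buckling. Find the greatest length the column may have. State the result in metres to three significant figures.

I = a⁴/12 = 73.8⁴/12 = 2.472×10^6 mm⁴
I = 2.472×10^-6 m⁴
Required critical load P_cr = n·P = 1.6 × 128 = 204.8 kN = 2.048×10^5 N
From P_cr = π²EI/(K·L)²:  L = (1/K)·√(π²EI/P_cr) = (1/2)·√(π²×1.20×10^10×2.472×10^-6/2.048×10^5)
L = 0.598 m

L_max ≈ 0.598 m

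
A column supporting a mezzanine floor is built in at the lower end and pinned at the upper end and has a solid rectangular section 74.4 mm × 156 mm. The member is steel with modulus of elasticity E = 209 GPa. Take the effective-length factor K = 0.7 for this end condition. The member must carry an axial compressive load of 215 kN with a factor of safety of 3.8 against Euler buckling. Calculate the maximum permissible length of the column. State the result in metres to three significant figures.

L_max ≈ 5.25 m

Buckling occurs about the weak axis: I_min = h·b³/12 with b = 74.4 mm (the shorter side).
I_min = 156×74.4³/12 = 5.354×10^6 mm⁴
I = 5.354×10^-6 m⁴
Required critical load P_cr = n·P = 3.8 × 215 = 817.0 kN = 8.170×10^5 N
From P_cr = π²EI/(K·L)²:  L = (1/K)·√(π²EI/P_cr) = (1/0.7)·√(π²×2.09×10^11×5.354×10^-6/8.170×10^5)
L = 5.25 m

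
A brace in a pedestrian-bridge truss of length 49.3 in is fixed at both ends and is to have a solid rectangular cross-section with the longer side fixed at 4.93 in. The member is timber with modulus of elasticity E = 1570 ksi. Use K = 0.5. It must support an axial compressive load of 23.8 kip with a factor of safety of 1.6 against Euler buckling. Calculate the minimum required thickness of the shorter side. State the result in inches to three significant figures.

Required P_cr = n·P = 1.6 × 23.8 = 38.08 kip
L_e = K·L = 0.5 × 49.3 = 24.65 in
Required I = P_cr·L_e²/(π²E) = 3.808×10^4 × 24.65² / (π² × 1.57×10^6) = 1.493 in⁴
Rectangle, weak axis: I_min = h·b³/12 with h = 4.93 in fixed  ⇒  b = (12I/h)^(1/3) = 1.54 in

b ≈ 1.54 in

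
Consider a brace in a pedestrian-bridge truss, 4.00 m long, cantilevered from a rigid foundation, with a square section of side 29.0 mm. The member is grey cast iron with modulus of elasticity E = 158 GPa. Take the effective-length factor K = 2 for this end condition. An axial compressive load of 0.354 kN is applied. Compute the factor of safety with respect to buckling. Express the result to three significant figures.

n ≈ 4.06

I = a⁴/12 = 29.0⁴/12 = 5.894×10^4 mm⁴
I = 5.894×10^4 mm⁴ = 5.894×10^-8 m⁴
Effective length L_e = K·L = 2 × 4.00 = 8.000 m
P_cr = π²EI / L_e² = π² × 158×10⁹ × 5.894×10^-8 / 8.000² = 1.436×10^3 N
Factor of safety n = P_cr / P = 1.4361 / 0.354 = 4.06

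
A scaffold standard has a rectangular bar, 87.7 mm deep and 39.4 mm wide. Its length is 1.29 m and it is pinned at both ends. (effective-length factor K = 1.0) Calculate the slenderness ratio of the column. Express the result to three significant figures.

Buckling occurs about the weak axis: I_min = h·b³/12 with b = 39.4 mm (the shorter side).
I_min = 87.7×39.4³/12 = 4.470×10^5 mm⁴
A = 3.455×10^3 mm²;  r_min = √(I/A) = √(4.470×10^5/3.455×10^3) = 11.37 mm
L_e = K·L = 1 × 1.29 m = 1.290 m = 1290.0 mm
λ = L_e / r_min = 1290.0 / 11.37 = 113

λ ≈ 113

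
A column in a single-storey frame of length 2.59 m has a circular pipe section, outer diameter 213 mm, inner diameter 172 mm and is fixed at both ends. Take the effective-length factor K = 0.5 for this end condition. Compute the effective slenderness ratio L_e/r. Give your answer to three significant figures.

d_o = 213 mm, d_i = 172 mm
I = π(d_o⁴ − d_i⁴)/64 = π(213⁴ − 172.0⁴)/64 = 5.808×10^7 mm⁴
A = 1.240×10^4 mm²;  r_min = √(I/A) = √(5.808×10^7/1.240×10^4) = 68.44 mm
L_e = K·L = 0.5 × 2.59 m = 1.295 m = 1295.0 mm
λ = L_e / r_min = 1295.0 / 68.44 = 18.9

λ ≈ 18.9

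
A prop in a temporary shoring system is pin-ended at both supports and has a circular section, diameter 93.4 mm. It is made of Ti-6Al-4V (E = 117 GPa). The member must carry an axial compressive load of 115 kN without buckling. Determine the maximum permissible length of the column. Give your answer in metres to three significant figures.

L_max ≈ 6.12 m

I = πd⁴/64 = π×93.4⁴/64 = 3.736×10^6 mm⁴
I = 3.736×10^-6 m⁴
At the buckling limit P_cr = P = 1.150×10^5 N
From P_cr = π²EI/(K·L)²:  L = (1/K)·√(π²EI/P_cr) = (1/1)·√(π²×1.17×10^11×3.736×10^-6/1.150×10^5)
L = 6.12 m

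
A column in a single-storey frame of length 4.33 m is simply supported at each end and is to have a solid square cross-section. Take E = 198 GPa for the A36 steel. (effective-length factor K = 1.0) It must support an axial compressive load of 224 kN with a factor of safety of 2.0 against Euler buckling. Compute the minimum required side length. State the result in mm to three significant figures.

a ≈ 84.7 mm

Required P_cr = n·P = 2.0 × 224 = 448.0 kN
L_e = K·L = 1 × 4.33 = 4.330 m
Required I = P_cr·L_e²/(π²E) = 4.480×10^5 × 4.330² / (π² × 1.98×10^11) = 4.298×10^-6 m⁴
I_req = 4.298×10^6 mm⁴
Solid square: I = a⁴/12  ⇒  a = (12I)^(1/4) = (12×4.298×10^6)^(1/4) = 84.7 mm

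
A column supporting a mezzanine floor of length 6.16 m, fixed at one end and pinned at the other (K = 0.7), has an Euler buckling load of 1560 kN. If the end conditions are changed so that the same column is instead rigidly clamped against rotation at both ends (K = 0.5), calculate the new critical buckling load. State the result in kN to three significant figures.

P_cr ∝ 1/K², so P_cr,new = P_cr,old × (K_old/K_new)² = 1560 × (0.7/0.5)²
= 1560 × 1.960 = 3060 kN

P_cr ≈ 3060 kN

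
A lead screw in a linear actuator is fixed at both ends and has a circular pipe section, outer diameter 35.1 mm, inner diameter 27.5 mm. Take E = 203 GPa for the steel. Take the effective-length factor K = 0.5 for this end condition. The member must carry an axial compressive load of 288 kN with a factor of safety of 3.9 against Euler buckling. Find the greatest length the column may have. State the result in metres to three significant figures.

L_max ≈ 0.576 m

d_o = 35.1 mm, d_i = 27.5 mm
I = π(d_o⁴ − d_i⁴)/64 = π(35.1⁴ − 27.50⁴)/64 = 4.643×10^4 mm⁴
I = 4.643×10^-8 m⁴
Required critical load P_cr = n·P = 3.9 × 288 = 1123 kN = 1.123×10^6 N
From P_cr = π²EI/(K·L)²:  L = (1/K)·√(π²EI/P_cr) = (1/0.5)·√(π²×2.03×10^11×4.643×10^-8/1.123×10^6)
L = 0.576 m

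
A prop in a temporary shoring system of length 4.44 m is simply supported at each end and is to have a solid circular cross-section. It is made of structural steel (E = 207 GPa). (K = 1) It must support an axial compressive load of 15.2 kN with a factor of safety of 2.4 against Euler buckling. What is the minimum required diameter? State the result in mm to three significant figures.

Required P_cr = n·P = 2.4 × 15.2 = 36.48 kN
L_e = K·L = 1 × 4.44 = 4.440 m
Required I = P_cr·L_e²/(π²E) = 3.648×10^4 × 4.440² / (π² × 2.07×10^11) = 3.520×10^-7 m⁴
I_req = 3.520×10^5 mm⁴
Solid circle: I = πd⁴/64  ⇒  d = (64I/π)^(1/4) = (64×3.520×10^5/π)^(1/4) = 51.7 mm

d ≈ 51.7 mm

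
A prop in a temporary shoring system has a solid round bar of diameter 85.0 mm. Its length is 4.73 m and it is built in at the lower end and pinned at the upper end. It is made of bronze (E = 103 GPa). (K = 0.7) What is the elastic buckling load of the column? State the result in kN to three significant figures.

P_cr ≈ 238 kN

I = πd⁴/64 = π×85.0⁴/64 = 2.562×10^6 mm⁴
I = 2.562×10^6 mm⁴ = 2.562×10^-6 m⁴
Effective length L_e = K·L = 0.7 × 4.73 = 3.311 m
P_cr = π²EI / L_e² = π² × 103×10⁹ × 2.562×10^-6 / 3.311² = 2.376×10^5 N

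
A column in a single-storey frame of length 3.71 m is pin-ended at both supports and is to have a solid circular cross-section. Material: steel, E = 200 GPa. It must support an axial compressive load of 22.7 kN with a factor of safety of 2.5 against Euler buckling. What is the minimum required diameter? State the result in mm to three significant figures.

Required P_cr = n·P = 2.5 × 22.7 = 56.75 kN
L_e = K·L = 1 × 3.71 = 3.710 m
Required I = P_cr·L_e²/(π²E) = 5.675×10^4 × 3.710² / (π² × 2.00×10^11) = 3.957×10^-7 m⁴
I_req = 3.957×10^5 mm⁴
Solid circle: I = πd⁴/64  ⇒  d = (64I/π)^(1/4) = (64×3.957×10^5/π)^(1/4) = 53.3 mm

d ≈ 53.3 mm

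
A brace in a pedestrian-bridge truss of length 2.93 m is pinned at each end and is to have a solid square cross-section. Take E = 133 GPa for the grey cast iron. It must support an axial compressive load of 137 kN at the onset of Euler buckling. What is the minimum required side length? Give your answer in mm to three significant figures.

L_e = K·L = 1 × 2.93 = 2.930 m
Required I = P_cr·L_e²/(π²E) = 1.370×10^5 × 2.930² / (π² × 1.33×10^11) = 8.960×10^-7 m⁴
I_req = 8.960×10^5 mm⁴
Solid square: I = a⁴/12  ⇒  a = (12I)^(1/4) = (12×8.960×10^5)^(1/4) = 57.3 mm

a ≈ 57.3 mm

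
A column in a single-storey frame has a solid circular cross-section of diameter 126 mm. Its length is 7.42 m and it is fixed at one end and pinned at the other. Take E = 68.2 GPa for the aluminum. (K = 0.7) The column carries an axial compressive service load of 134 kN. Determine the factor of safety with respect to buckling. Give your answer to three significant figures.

I = πd⁴/64 = π×126⁴/64 = 1.237×10^7 mm⁴
I = 1.237×10^7 mm⁴ = 1.237×10^-5 m⁴
Effective length L_e = K·L = 0.7 × 7.42 = 5.194 m
P_cr = π²EI / L_e² = π² × 68.2×10⁹ × 1.237×10^-5 / 5.194² = 3.087×10^5 N
Factor of safety n = P_cr / P = 308.70 / 134 = 2.30

n ≈ 2.30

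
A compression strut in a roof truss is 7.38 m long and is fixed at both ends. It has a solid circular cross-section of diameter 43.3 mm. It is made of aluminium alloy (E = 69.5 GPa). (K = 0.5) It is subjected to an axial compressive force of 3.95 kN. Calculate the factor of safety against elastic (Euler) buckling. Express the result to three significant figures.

I = πd⁴/64 = π×43.3⁴/64 = 1.726×10^5 mm⁴
I = 1.726×10^5 mm⁴ = 1.726×10^-7 m⁴
Effective length L_e = K·L = 0.5 × 7.38 = 3.690 m
P_cr = π²EI / L_e² = π² × 69.5×10⁹ × 1.726×10^-7 / 3.690² = 8.693×10^3 N
Factor of safety n = P_cr / P = 8.6927 / 3.95 = 2.20

n ≈ 2.20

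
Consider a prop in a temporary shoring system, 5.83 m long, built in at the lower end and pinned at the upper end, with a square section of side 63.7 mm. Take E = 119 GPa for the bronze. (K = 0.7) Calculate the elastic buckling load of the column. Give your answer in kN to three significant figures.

P_cr ≈ 96.8 kN

I = a⁴/12 = 63.7⁴/12 = 1.372×10^6 mm⁴
I = 1.372×10^6 mm⁴ = 1.372×10^-6 m⁴
Effective length L_e = K·L = 0.7 × 5.83 = 4.081 m
P_cr = π²EI / L_e² = π² × 119×10⁹ × 1.372×10^-6 / 4.081² = 9.676×10^4 N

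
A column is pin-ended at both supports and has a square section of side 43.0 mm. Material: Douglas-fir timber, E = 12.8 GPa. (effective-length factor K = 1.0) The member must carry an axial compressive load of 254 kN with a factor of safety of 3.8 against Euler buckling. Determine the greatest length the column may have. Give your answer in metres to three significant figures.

L_max ≈ 0.193 m

I = a⁴/12 = 43.0⁴/12 = 2.849×10^5 mm⁴
I = 2.849×10^-7 m⁴
Required critical load P_cr = n·P = 3.8 × 254 = 965.2 kN = 9.652×10^5 N
From P_cr = π²EI/(K·L)²:  L = (1/K)·√(π²EI/P_cr) = (1/1)·√(π²×1.28×10^10×2.849×10^-7/9.652×10^5)
L = 0.193 m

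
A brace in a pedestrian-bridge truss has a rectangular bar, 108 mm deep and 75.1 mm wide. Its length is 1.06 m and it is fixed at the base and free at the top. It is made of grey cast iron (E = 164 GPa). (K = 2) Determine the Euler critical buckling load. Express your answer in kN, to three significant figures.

Buckling occurs about the weak axis: I_min = h·b³/12 with b = 75.1 mm (the shorter side).
I_min = 108×75.1³/12 = 3.812×10^6 mm⁴
I = 3.812×10^6 mm⁴ = 3.812×10^-6 m⁴
Effective length L_e = K·L = 2 × 1.06 = 2.120 m
P_cr = π²EI / L_e² = π² × 164×10⁹ × 3.812×10^-6 / 2.120² = 1.373×10^6 N

P_cr ≈ 1370 kN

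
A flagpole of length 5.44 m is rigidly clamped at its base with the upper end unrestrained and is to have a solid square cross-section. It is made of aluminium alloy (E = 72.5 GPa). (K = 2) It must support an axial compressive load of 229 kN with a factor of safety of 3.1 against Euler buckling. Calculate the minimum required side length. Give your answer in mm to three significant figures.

Required P_cr = n·P = 3.1 × 229 = 709.9 kN
L_e = K·L = 2 × 5.44 = 10.88 m
Required I = P_cr·L_e²/(π²E) = 7.099×10^5 × 10.88² / (π² × 7.25×10^10) = 1.174×10^-4 m⁴
I_req = 1.174×10^8 mm⁴
Solid square: I = a⁴/12  ⇒  a = (12I)^(1/4) = (12×1.174×10^8)^(1/4) = 194 mm

a ≈ 194 mm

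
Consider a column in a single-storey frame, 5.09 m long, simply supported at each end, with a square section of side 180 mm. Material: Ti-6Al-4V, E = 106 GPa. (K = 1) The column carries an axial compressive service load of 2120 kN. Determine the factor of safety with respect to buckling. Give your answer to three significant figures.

n ≈ 1.67

I = a⁴/12 = 180⁴/12 = 8.748×10^7 mm⁴
I = 8.748×10^7 mm⁴ = 8.748×10^-5 m⁴
Effective length L_e = K·L = 1 × 5.09 = 5.090 m
P_cr = π²EI / L_e² = π² × 106×10⁹ × 8.748×10^-5 / 5.090² = 3.532×10^6 N
Factor of safety n = P_cr / P = 3532.5 / 2120 = 1.67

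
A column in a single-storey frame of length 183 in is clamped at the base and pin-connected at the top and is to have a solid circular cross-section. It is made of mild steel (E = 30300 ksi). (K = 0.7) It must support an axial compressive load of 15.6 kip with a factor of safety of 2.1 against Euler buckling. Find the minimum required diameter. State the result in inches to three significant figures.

Required P_cr = n·P = 2.1 × 15.6 = 32.76 kip
L_e = K·L = 0.7 × 183 = 128.1 in
Required I = P_cr·L_e²/(π²E) = 3.276×10^4 × 128.1² / (π² × 3.03×10^7) = 1.798 in⁴
Solid circle: I = πd⁴/64  ⇒  d = (64I/π)^(1/4) = (64×1.798/π)^(1/4) = 2.46 in

d ≈ 2.46 in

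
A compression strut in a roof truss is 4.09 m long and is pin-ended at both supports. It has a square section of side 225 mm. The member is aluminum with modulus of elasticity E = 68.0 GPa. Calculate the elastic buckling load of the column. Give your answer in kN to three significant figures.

P_cr ≈ 8570 kN

I = a⁴/12 = 225⁴/12 = 2.136×10^8 mm⁴
I = 2.136×10^8 mm⁴ = 2.136×10^-4 m⁴
Effective length L_e = K·L = 1 × 4.09 = 4.090 m
P_cr = π²EI / L_e² = π² × 68.0×10⁹ × 2.136×10^-4 / 4.090² = 8.569×10^6 N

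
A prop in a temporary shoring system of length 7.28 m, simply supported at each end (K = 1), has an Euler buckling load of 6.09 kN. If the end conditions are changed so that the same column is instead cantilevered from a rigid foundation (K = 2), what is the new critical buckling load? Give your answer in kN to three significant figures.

P_cr ∝ 1/K², so P_cr,new = P_cr,old × (K_old/K_new)² = 6.09 × (1/2)²
= 6.09 × 0.2500 = 1.52 kN

P_cr ≈ 1.52 kN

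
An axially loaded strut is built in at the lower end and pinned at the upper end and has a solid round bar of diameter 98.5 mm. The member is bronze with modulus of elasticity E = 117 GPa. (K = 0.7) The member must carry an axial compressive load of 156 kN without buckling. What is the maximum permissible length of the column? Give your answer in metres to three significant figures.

I = πd⁴/64 = π×98.5⁴/64 = 4.621×10^6 mm⁴
I = 4.621×10^-6 m⁴
At the buckling limit P_cr = P = 1.560×10^5 N
From P_cr = π²EI/(K·L)²:  L = (1/K)·√(π²EI/P_cr) = (1/0.7)·√(π²×1.17×10^11×4.621×10^-6/1.560×10^5)
L = 8.35 m

L_max ≈ 8.35 m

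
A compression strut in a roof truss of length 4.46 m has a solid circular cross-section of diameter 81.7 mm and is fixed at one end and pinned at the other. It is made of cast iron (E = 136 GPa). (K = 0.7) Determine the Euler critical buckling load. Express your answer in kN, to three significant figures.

P_cr ≈ 301 kN

I = πd⁴/64 = π×81.7⁴/64 = 2.187×10^6 mm⁴
I = 2.187×10^6 mm⁴ = 2.187×10^-6 m⁴
Effective length L_e = K·L = 0.7 × 4.46 = 3.122 m
P_cr = π²EI / L_e² = π² × 136×10⁹ × 2.187×10^-6 / 3.122² = 3.012×10^5 N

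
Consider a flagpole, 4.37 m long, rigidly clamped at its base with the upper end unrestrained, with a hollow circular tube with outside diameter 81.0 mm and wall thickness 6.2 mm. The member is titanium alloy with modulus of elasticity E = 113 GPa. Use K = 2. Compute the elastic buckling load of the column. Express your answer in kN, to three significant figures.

Inner diameter d_i = 81.0 − 2×6.2 = 68.60 mm
I = π(d_o⁴ − d_i⁴)/64 = π(81.0⁴ − 68.60⁴)/64 = 1.026×10^6 mm⁴
I = 1.026×10^6 mm⁴ = 1.026×10^-6 m⁴
Effective length L_e = K·L = 2 × 4.37 = 8.740 m
P_cr = π²EI / L_e² = π² × 113×10⁹ × 1.026×10^-6 / 8.740² = 1.498×10^4 N

P_cr ≈ 15.0 kN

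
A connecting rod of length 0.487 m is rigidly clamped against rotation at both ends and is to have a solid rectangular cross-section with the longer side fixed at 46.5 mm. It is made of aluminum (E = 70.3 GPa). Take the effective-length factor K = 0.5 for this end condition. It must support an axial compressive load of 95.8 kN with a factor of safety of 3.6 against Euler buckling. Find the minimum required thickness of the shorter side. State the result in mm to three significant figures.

Required P_cr = n·P = 3.6 × 95.8 = 344.9 kN
L_e = K·L = 0.5 × 0.487 = 0.2435 m
Required I = P_cr·L_e²/(π²E) = 3.449×10^5 × 0.2435² / (π² × 7.03×10^10) = 2.947×10^-8 m⁴
I_req = 2.947×10^4 mm⁴
Rectangle, weak axis: I_min = h·b³/12 with h = 46.5 mm fixed  ⇒  b = (12I/h)^(1/3) = 19.7 mm

b ≈ 19.7 mm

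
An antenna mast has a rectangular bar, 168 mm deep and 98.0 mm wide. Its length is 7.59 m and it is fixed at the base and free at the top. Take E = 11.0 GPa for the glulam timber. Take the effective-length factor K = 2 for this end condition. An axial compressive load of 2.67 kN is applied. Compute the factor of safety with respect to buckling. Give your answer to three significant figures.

n ≈ 2.33

Buckling occurs about the weak axis: I_min = h·b³/12 with b = 98.0 mm (the shorter side).
I_min = 168×98.0³/12 = 1.318×10^7 mm⁴
I = 1.318×10^7 mm⁴ = 1.318×10^-5 m⁴
Effective length L_e = K·L = 2 × 7.59 = 15.18 m
P_cr = π²EI / L_e² = π² × 11.0×10⁹ × 1.318×10^-5 / 15.18² = 6.208×10^3 N
Factor of safety n = P_cr / P = 6.2080 / 2.67 = 2.33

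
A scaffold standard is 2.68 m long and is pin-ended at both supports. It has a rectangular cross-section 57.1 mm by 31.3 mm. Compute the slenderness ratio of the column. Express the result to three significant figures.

For a rectangle r_min = b/√12 = 31.3/√12 = 9.036 mm
L_e = K·L = 1 × 2.68 m = 2.680 m = 2680.0 mm
λ = L_e / r_min = 2680.0 / 9.036 = 297

λ ≈ 297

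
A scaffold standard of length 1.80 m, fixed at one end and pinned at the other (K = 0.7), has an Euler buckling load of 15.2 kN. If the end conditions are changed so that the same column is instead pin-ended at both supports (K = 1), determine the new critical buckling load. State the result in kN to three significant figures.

P_cr ≈ 7.45 kN

P_cr ∝ 1/K², so P_cr,new = P_cr,old × (K_old/K_new)² = 15.2 × (0.7/1)²
= 15.2 × 0.4900 = 7.45 kN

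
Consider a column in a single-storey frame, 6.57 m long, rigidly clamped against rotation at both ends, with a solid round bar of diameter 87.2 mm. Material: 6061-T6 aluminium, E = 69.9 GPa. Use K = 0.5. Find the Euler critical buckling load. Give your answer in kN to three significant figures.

P_cr ≈ 181 kN

I = πd⁴/64 = π×87.2⁴/64 = 2.838×10^6 mm⁴
I = 2.838×10^6 mm⁴ = 2.838×10^-6 m⁴
Effective length L_e = K·L = 0.5 × 6.57 = 3.285 m
P_cr = π²EI / L_e² = π² × 69.9×10⁹ × 2.838×10^-6 / 3.285² = 1.814×10^5 N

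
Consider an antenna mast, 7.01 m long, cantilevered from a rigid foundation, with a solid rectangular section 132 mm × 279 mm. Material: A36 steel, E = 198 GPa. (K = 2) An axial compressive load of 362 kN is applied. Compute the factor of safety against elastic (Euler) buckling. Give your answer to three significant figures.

Buckling occurs about the weak axis: I_min = h·b³/12 with b = 132 mm (the shorter side).
I_min = 279×132³/12 = 5.347×10^7 mm⁴
I = 5.347×10^7 mm⁴ = 5.347×10^-5 m⁴
Effective length L_e = K·L = 2 × 7.01 = 14.02 m
P_cr = π²EI / L_e² = π² × 198×10⁹ × 5.347×10^-5 / 14.02² = 5.316×10^5 N
Factor of safety n = P_cr / P = 531.64 / 362 = 1.47

n ≈ 1.47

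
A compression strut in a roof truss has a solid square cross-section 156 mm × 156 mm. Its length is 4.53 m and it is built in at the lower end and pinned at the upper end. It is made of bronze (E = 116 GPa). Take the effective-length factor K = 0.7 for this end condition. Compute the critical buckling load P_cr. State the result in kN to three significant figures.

I = a⁴/12 = 156⁴/12 = 4.935×10^7 mm⁴
I = 4.935×10^7 mm⁴ = 4.935×10^-5 m⁴
Effective length L_e = K·L = 0.7 × 4.53 = 3.171 m
P_cr = π²EI / L_e² = π² × 116×10⁹ × 4.935×10^-5 / 3.171² = 5.619×10^6 N

P_cr ≈ 5620 kN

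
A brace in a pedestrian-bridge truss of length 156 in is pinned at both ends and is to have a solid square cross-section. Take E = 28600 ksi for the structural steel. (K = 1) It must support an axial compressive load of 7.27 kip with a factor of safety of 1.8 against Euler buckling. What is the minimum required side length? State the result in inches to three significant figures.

Required P_cr = n·P = 1.8 × 7.27 = 13.09 kip
L_e = K·L = 1 × 156 = 156.0 in
Required I = P_cr·L_e²/(π²E) = 1.309×10^4 × 156.0² / (π² × 2.86×10^7) = 1.128 in⁴
Solid square: I = a⁴/12  ⇒  a = (12I)^(1/4) = (12×1.128)^(1/4) = 1.92 in

a ≈ 1.92 in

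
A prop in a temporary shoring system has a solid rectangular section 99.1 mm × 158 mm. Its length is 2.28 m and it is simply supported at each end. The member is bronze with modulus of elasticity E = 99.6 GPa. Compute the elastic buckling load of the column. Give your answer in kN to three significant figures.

Buckling occurs about the weak axis: I_min = h·b³/12 with b = 99.1 mm (the shorter side).
I_min = 158×99.1³/12 = 1.281×10^7 mm⁴
I = 1.281×10^7 mm⁴ = 1.281×10^-5 m⁴
Effective length L_e = K·L = 1 × 2.28 = 2.280 m
P_cr = π²EI / L_e² = π² × 99.6×10⁹ × 1.281×10^-5 / 2.280² = 2.423×10^6 N

P_cr ≈ 2420 kN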